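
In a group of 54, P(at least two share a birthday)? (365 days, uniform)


P(all different) = Π(365-i)/365 for i=0..53
= 0.016123
P(match) = 1 - 0.016123 = 0.983877

P ≈ 0.9839 ≈ 98.39%


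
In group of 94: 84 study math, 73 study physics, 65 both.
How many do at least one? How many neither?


|A∪B| = 84+73-65 = 92
Neither = 94-92 = 2

At least one: 92; Neither: 2


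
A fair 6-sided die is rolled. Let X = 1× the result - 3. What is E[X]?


E[die] = (1+6)/2 = 7/2
E[X] = 1×7/2 - 3 = 1/2

E[X] = 1/2


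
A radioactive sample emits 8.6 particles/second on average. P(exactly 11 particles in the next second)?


Poisson(λ=8.6): P(X=11) = e^(-λ)×λ^k/k!
= e^(-8.6) × 8.6^11 / 11!
≈ 0.0001841057937 × 19031935784.4 / 39916800 ≈ 0.087780

P(X=11) ≈ 0.087780 ≈ 8.78%


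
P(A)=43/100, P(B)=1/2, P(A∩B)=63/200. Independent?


P(A)×P(B) = 43/200
P(A∩B) = 63/200
Not equal → NOT independent

No, not independent


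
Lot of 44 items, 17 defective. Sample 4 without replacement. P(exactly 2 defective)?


Hypergeometric: C(17,2)×C(27,2)/C(44,4)
= 136×351/135751 = 47736/135751

P(X=2) = 47736/135751 ≈ 35.16%


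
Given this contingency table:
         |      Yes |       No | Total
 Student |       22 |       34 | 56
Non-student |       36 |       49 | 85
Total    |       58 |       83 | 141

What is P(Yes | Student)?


P(Yes | Student) = 22/(22+34) = 22/56 = 11/28

P(Yes|Student) = 11/28 ≈ 39.29%


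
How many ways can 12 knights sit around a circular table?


Circular arrangements of 12 distinct objects: fix one position to break rotational symmetry.
(n-1)! = 11! = 39916800

39916800


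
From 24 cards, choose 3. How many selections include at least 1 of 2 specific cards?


Complement: C(24,3) - C(22,3) = 2024 - 1540 = 484

484


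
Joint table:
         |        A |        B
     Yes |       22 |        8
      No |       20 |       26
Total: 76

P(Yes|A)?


P(Yes|A) = 22/(22+20) = 22/42 = 11/21

P = 11/21 ≈ 52.38%


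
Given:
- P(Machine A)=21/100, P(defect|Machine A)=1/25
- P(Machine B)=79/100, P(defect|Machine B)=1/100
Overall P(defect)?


P(B) = Σ P(B|Aᵢ)×P(Aᵢ)
  1/25×21/100 = 21/2500
  1/100×79/100 = 79/10000
Sum = 163/10000

P(defect) = 163/10000 ≈ 1.63%


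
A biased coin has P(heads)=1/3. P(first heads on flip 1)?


Geometric: P(X=1) = (1-p)^(k-1)×p = (2/3)^0×1/3 = 1/3

P(X=1) = 1/3 ≈ 33.33%


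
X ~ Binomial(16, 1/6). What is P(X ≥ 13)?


P(X ≥ 13) = Σ P(X=i) for i=13..16
P(X=13) = 4375/176319369216
P(X=14) = 125/117546246144
P(X=15) = 5/176319369216
P(X=16) = 1/2821109907456
Sum = 73081/2821109907456

P(X ≥ 13) = 73081/2821109907456 ≈ 0.00%


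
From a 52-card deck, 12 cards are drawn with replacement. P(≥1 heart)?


P(not a heart) = 39/52 = 3/4
P(none in 12 draws) = (3/4)^12 = 531441/16777216
P(≥1 heart) = 1 - 531441/16777216 = 16245775/16777216

P = 16245775/16777216 ≈ 96.83%


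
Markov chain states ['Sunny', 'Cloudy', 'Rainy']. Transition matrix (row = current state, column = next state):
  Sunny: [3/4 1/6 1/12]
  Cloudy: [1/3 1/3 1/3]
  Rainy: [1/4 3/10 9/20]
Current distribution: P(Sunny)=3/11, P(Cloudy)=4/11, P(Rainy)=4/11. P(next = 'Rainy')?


P(next=Rainy) = Σᵢ P(now=i)×P(i→Rainy)
= 3/11×1/12 + 4/11×1/3 + 4/11×9/20
= 1/44 + 4/33 + 9/55 = 203/660

P = 203/660 ≈ 0.3076


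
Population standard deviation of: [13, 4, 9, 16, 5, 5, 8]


Mean = 60/7
  (13-60/7)²=961/49
  (4-60/7)²=1024/49
  (9-60/7)²=9/49
  (16-60/7)²=2704/49
  (5-60/7)²=625/49
  (5-60/7)²=625/49
  (8-60/7)²=16/49
Σ(x-μ)² = 852/7
σ² = (852/7)/7 = 852/49

σ = √(852/49) ≈ 4.1699


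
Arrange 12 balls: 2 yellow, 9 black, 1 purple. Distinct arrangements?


12!/(2!×9!×1!) = 660

660


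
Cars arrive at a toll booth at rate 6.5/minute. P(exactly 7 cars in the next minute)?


Poisson(λ=6.5): P(X=7) = e^(-λ)×λ^k/k!
= e^(-6.5) × 6.5^7 / 7!
≈ 0.001503439193 × 490222.789062 / 5040 ≈ 0.146234

P(X=7) ≈ 0.146234 ≈ 14.62%


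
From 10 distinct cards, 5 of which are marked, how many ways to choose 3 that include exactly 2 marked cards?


Choose 2 of the 5 marked cards and 1 of the other 5 cards:
C(5,2)×C(5,1) = 10×5 = 50

50


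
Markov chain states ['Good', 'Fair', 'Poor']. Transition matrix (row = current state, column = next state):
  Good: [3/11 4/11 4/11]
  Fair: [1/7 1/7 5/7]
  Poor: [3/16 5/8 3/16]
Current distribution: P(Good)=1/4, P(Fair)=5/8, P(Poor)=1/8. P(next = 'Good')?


P(next=Good) = Σᵢ P(now=i)×P(i→Good)
= 1/4×3/11 + 5/8×1/7 + 1/8×3/16
= 3/44 + 5/56 + 3/128 = 1783/9856

P = 1783/9856 ≈ 0.1809


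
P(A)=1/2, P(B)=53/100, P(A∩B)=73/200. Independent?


P(A)×P(B) = 53/200
P(A∩B) = 73/200
Not equal → NOT independent

No, not independent


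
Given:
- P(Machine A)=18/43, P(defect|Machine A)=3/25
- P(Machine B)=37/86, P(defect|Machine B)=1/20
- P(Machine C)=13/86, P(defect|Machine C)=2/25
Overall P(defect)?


P(B) = Σ P(B|Aᵢ)×P(Aᵢ)
  3/25×18/43 = 54/1075
  1/20×37/86 = 37/1720
  2/25×13/86 = 13/1075
Sum = 721/8600

P(defect) = 721/8600 ≈ 8.38%


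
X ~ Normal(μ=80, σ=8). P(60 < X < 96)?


z₁=(60-80)/8=-2.5, z₂=(96-80)/8=2.0
P = Φ(2.0) - Φ(-2.5) = 0.977250 - 0.006210 = 0.971040 ≈ 0.9710

P(60 < X < 96) ≈ 0.9710


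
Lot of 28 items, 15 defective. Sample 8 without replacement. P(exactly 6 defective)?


Hypergeometric: C(15,6)×C(13,2)/C(28,8)
= 5005×78/3108105 = 26/207

P(X=6) = 26/207 ≈ 12.56%


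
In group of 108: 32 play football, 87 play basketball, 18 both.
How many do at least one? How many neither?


|A∪B| = 32+87-18 = 101
Neither = 108-101 = 7

At least one: 101; Neither: 7


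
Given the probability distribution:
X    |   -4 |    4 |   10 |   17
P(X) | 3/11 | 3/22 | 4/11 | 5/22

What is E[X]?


E[X] = Σ x·P(X=x)
= (-4)×(3/11) + (4)×(3/22) + (10)×(4/11) + (17)×(5/22)
= 153/22

E[X] = 153/22


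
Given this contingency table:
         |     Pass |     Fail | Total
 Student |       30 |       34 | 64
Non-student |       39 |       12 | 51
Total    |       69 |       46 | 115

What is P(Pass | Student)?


P(Pass | Student) = 30/(30+34) = 30/64 = 15/32

P(Pass|Student) = 15/32 ≈ 46.88%


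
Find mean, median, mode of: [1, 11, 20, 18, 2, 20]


Sorted: [1, 2, 11, 18, 20, 20]
Mean = 72/6 = 12
Median = 29/2
Freq: {1: 1, 11: 1, 20: 2, 18: 1, 2: 1}
Mode: [20]

Mean=12, Median=29/2, Mode=20


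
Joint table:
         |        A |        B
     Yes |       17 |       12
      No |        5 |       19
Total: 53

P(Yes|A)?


P(Yes|A) = 17/(17+5) = 17/22

P = 17/22 ≈ 77.27%


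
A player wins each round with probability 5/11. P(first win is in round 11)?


Geometric: P(X=11) = (1-p)^(k-1)×p = (6/11)^10×5/11 = 302330880/285311670611

P(X=11) = 302330880/285311670611 ≈ 0.11%


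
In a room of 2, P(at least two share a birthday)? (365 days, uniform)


P(all different) = Π(365-i)/365 for i=0..1
= 0.997260
P(match) = 1 - 0.997260 = 0.002740

P ≈ 0.0027 ≈ 0.27%


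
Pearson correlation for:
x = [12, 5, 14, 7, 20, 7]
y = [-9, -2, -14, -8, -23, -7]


n=6, Σx=65, Σy=-63, Σxy=-879, Σx²=863, Σy²=923
r = (6×(-879) - 65×(-63))/√((6×863 - 65²)(6×923 - (-63)²))
= -1179/√(953×1569) = -1179/√1495257 ≈ -1179/1222.8070 ≈ -0.9642

r ≈ -0.9642


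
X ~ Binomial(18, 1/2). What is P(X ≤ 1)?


P(X ≤ 1) = Σ P(X=i) for i=0..1
P(X=0) = 1/262144
P(X=1) = 9/131072
Sum = 19/262144

P(X ≤ 1) = 19/262144 ≈ 0.01%


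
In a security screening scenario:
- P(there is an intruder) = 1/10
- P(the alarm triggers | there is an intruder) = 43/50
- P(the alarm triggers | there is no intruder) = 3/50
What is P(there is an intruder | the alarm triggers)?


Using Bayes' theorem:
P(A|B) = P(B|A)·P(A) / P(B)

P(the alarm triggers) = 43/50 × 1/10 + 3/50 × 9/10
= 43/500 + 27/500 = 7/50

P(there is an intruder|the alarm triggers) = (43/500) / (7/50) = 43/70

P(there is an intruder|the alarm triggers) = 43/70 ≈ 61.43%


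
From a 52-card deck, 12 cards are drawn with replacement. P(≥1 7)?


P(not a 7) = 48/52 = 12/13
P(none in 12 draws) = (12/13)^12 = 8916100448256/23298085122481
P(≥1 7) = 1 - 8916100448256/23298085122481 = 14381984674225/23298085122481

P = 14381984674225/23298085122481 ≈ 61.73%


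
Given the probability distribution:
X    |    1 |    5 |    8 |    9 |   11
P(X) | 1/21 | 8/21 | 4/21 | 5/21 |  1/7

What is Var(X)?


E[X] = 151/21
E[X²] = 175/3
Var(X) = E[X²] - (E[X])² = 175/3 - 22801/441 = 2924/441

Var(X) = 2924/441 ≈ 6.6304


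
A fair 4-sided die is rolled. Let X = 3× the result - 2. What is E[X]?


E[die] = (1+4)/2 = 5/2
E[X] = 3×5/2 - 2 = 11/2

E[X] = 11/2


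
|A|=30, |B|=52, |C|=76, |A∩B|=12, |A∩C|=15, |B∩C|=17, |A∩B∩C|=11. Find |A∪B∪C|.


|A∪B∪C| = 30+52+76-12-15-17+11 = 125

|A∪B∪C| = 125


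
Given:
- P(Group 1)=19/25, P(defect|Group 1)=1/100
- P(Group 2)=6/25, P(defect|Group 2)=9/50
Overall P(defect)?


P(B) = Σ P(B|Aᵢ)×P(Aᵢ)
  1/100×19/25 = 19/2500
  9/50×6/25 = 27/625
Sum = 127/2500

P(defect) = 127/2500 ≈ 5.08%


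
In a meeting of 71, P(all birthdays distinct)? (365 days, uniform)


P(all different) = Π(365-i)/365 for i=0..70
= (365/365)×(364/365)×...×(295/365)
= 0.000679

P ≈ 0.0007 ≈ 0.07%


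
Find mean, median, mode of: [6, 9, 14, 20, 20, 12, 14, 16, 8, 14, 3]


Sorted: [3, 6, 8, 9, 12, 14, 14, 14, 16, 20, 20]
Mean = 136/11
Median = 14
Freq: {6: 1, 9: 1, 14: 3, 20: 2, 12: 1, 16: 1, 8: 1, 3: 1}
Mode: [14]

Mean=136/11, Median=14, Mode=14


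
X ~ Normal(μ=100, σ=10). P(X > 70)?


z = (70-100)/10 = -3.0
P(X > 70) = 1 - P(Z ≤ -3.0) = 1 - 0.0013 = 0.9987

P(X > 70) ≈ 0.9987


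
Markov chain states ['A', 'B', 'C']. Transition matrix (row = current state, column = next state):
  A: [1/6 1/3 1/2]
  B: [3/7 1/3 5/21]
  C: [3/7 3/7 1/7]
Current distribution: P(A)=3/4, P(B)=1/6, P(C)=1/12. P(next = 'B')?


P(next=B) = Σᵢ P(now=i)×P(i→B)
= 3/4×1/3 + 1/6×1/3 + 1/12×3/7
= 1/4 + 1/18 + 1/28 = 43/126

P = 43/126 ≈ 0.3413


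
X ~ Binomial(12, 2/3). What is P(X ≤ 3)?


P(X ≤ 3) = Σ P(X=i) for i=0..3
P(X=0) = 1/531441
P(X=1) = 8/177147
P(X=2) = 88/177147
P(X=3) = 1760/531441
Sum = 683/177147

P(X ≤ 3) = 683/177147 ≈ 0.39%


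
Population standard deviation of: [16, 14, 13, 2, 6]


Mean = 51/5
  (16-51/5)²=841/25
  (14-51/5)²=361/25
  (13-51/5)²=196/25
  (2-51/5)²=1681/25
  (6-51/5)²=441/25
Σ(x-μ)² = 704/5
σ² = (704/5)/5 = 704/25

σ = √(704/25) ≈ 5.3066


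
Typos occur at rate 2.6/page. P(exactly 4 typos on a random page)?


Poisson(λ=2.6): P(X=4) = e^(-λ)×λ^k/k!
= e^(-2.6) × 2.6^4 / 4!
≈ 0.07427357821 × 45.6976 / 24 ≈ 0.141422

P(X=4) ≈ 0.141422 ≈ 14.14%


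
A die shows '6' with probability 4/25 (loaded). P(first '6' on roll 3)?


Geometric: P(X=3) = (1-p)^(k-1)×p = (21/25)^2×4/25 = 1764/15625

P(X=3) = 1764/15625 ≈ 11.29%


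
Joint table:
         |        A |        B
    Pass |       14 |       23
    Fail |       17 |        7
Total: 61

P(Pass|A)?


P(Pass|A) = 14/(14+17) = 14/31

P = 14/31 ≈ 45.16%


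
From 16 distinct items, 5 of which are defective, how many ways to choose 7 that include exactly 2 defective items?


Choose 2 of the 5 defective items and 5 of the other 11 items:
C(5,2)×C(11,5) = 10×462 = 4620

4620


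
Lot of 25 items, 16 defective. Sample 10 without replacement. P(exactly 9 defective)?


Hypergeometric: C(16,9)×C(9,1)/C(25,10)
= 11440×9/3268760 = 234/7429

P(X=9) = 234/7429 ≈ 3.15%


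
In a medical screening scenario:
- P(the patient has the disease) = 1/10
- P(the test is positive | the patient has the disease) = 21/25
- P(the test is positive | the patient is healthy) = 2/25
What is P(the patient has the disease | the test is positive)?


Using Bayes' theorem:
P(A|B) = P(B|A)·P(A) / P(B)

P(the test is positive) = 21/25 × 1/10 + 2/25 × 9/10
= 21/250 + 9/125 = 39/250

P(the patient has the disease|the test is positive) = (21/250) / (39/250) = 7/13

P(the patient has the disease|the test is positive) = 7/13 ≈ 53.85%


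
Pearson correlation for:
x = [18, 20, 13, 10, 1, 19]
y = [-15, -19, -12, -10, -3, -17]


n=6, Σx=81, Σy=-76, Σxy=-1232, Σx²=1355, Σy²=1128
r = (6×(-1232) - 81×(-76))/√((6×1355 - 81²)(6×1128 - (-76)²))
= -1236/√(1569×992) = -1236/√1556448 ≈ -1236/1247.5769 ≈ -0.9907

r ≈ -0.9907


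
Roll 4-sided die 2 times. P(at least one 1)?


P(no 1)^2 = (3/4)^2 = 9/16
P(≥1) = 1 - 9/16 = 7/16

P = 7/16 ≈ 43.75%


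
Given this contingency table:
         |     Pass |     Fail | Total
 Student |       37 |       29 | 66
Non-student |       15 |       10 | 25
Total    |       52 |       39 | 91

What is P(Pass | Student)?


P(Pass | Student) = 37/(37+29) = 37/66

P(Pass|Student) = 37/66 ≈ 56.06%


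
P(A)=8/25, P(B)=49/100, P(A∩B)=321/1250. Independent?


P(A)×P(B) = 98/625
P(A∩B) = 321/1250
Not equal → NOT independent

No, not independent


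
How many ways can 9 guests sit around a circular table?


Circular arrangements of 9 distinct objects: fix one position to break rotational symmetry.
(n-1)! = 8! = 40320

40320


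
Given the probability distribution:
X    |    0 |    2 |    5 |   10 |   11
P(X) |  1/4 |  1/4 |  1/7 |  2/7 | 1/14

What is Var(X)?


E[X] = 34/7
E[X²] = 585/14
Var(X) = E[X²] - (E[X])² = 585/14 - 1156/49 = 1783/98

Var(X) = 1783/98 ≈ 18.1939


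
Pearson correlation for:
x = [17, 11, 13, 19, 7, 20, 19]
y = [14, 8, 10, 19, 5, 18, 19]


n=7, Σx=106, Σy=93, Σxy=1573, Σx²=1750, Σy²=1431
r = (7×1573 - 106×93)/√((7×1750 - 106²)(7×1431 - 93²))
= 1153/√(1014×1368) = 1153/√1387152 ≈ 1153/1177.7742 ≈ 0.9790

r ≈ 0.9790


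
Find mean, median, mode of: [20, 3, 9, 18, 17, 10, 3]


Sorted: [3, 3, 9, 10, 17, 18, 20]
Mean = 80/7
Median = 10
Freq: {20: 1, 3: 2, 9: 1, 18: 1, 17: 1, 10: 1}
Mode: [3]

Mean=80/7, Median=10, Mode=3


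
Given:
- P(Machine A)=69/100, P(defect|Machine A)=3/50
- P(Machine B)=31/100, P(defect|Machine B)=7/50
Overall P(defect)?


P(B) = Σ P(B|Aᵢ)×P(Aᵢ)
  3/50×69/100 = 207/5000
  7/50×31/100 = 217/5000
Sum = 53/625

P(defect) = 53/625 ≈ 8.48%


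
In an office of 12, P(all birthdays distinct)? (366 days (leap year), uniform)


P(all different) = Π(366-i)/366 for i=0..11
= (366/366)×(365/366)×...×(355/366)
= 0.833396

P ≈ 0.8334 ≈ 83.34%


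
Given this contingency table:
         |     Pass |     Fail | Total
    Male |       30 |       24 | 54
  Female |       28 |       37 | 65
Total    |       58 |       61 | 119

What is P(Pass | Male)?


P(Pass | Male) = 30/(30+24) = 30/54 = 5/9

P(Pass|Male) = 5/9 ≈ 55.56%


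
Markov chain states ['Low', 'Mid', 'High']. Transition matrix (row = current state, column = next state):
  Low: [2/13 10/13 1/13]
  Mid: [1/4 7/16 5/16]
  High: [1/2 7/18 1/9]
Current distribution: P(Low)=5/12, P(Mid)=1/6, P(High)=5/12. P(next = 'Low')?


P(next=Low) = Σᵢ P(now=i)×P(i→Low)
= 5/12×2/13 + 1/6×1/4 + 5/12×1/2
= 5/78 + 1/24 + 5/24 = 49/156

P = 49/156 ≈ 0.3141


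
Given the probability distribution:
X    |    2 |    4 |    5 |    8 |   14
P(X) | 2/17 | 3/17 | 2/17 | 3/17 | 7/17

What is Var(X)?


E[X] = 148/17
E[X²] = 1670/17
Var(X) = E[X²] - (E[X])² = 1670/17 - 21904/289 = 6486/289

Var(X) = 6486/289 ≈ 22.4429


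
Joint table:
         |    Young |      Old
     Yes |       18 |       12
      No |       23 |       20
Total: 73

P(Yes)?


P(Yes) = (18+12)/73 = 30/73

P(Yes) = 30/73 ≈ 41.10%


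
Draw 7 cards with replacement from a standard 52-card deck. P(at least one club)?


P(not a club) = 39/52 = 3/4
P(none in 7 draws) = (3/4)^7 = 2187/16384
P(≥1 club) = 1 - 2187/16384 = 14197/16384

P = 14197/16384 ≈ 86.65%


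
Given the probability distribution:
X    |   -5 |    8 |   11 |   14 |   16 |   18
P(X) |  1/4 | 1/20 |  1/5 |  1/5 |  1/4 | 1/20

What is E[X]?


E[X] = Σ x·P(X=x)
= (-5)×(1/4) + (8)×(1/20) + (11)×(1/5) + (14)×(1/5) + (16)×(1/4) + (18)×(1/20)
= 181/20

E[X] = 181/20


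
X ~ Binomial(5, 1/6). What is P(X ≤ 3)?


P(X ≤ 3) = Σ P(X=i) for i=0..3
P(X=0) = 3125/7776
P(X=1) = 3125/7776
P(X=2) = 625/3888
P(X=3) = 125/3888
Sum = 3875/3888

P(X ≤ 3) = 3875/3888 ≈ 99.67%


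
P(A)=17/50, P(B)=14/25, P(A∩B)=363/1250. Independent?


P(A)×P(B) = 119/625
P(A∩B) = 363/1250
Not equal → NOT independent

No, not independent


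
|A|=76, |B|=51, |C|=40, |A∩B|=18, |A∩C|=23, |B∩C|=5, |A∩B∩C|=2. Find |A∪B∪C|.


|A∪B∪C| = 76+51+40-18-23-5+2 = 123

|A∪B∪C| = 123


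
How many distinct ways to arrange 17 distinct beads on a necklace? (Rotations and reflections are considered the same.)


Free circular arrangements: rotations and reflections both identified.
(n-1)!/2 = 16!/2 = 20922789888000/2 = 10461394944000

10461394944000


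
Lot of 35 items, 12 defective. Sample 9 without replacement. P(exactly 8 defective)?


Hypergeometric: C(12,8)×C(23,1)/C(35,9)
= 495×23/70607460 = 69/427924

P(X=8) = 69/427924 ≈ 0.02%


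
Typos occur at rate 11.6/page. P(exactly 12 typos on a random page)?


Poisson(λ=11.6): P(X=12) = e^(-λ)×λ^k/k!
= e^(-11.6) × 11.6^12 / 12!
≈ 9.166087736e-06 × 5.93602704183e+12 / 479001600 ≈ 0.113591

P(X=12) ≈ 0.113591 ≈ 11.36%


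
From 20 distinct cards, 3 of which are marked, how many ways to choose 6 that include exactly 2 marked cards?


Choose 2 of the 3 marked cards and 4 of the other 17 cards:
C(3,2)×C(17,4) = 3×2380 = 7140

7140


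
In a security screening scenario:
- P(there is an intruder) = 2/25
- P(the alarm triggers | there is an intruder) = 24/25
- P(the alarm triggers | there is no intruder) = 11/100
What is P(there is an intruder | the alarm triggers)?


Using Bayes' theorem:
P(A|B) = P(B|A)·P(A) / P(B)

P(the alarm triggers) = 24/25 × 2/25 + 11/100 × 23/25
= 48/625 + 253/2500 = 89/500

P(there is an intruder|the alarm triggers) = (48/625) / (89/500) = 192/445

P(there is an intruder|the alarm triggers) = 192/445 ≈ 43.15%


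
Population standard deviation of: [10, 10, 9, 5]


Mean = 34/4 = 17/2
  (10-17/2)²=9/4
  (10-17/2)²=9/4
  (9-17/2)²=1/4
  (5-17/2)²=49/4
Σ(x-μ)² = 17
σ² = 17/4

σ = √(17/4) ≈ 2.0616


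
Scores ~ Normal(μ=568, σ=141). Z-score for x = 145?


z = (x - μ)/σ = (145 - 568)/141 = -3.0

z = -3.0


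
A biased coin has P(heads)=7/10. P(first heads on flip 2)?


Geometric: P(X=2) = (1-p)^(k-1)×p = (3/10)^1×7/10 = 21/100

P(X=2) = 21/100 ≈ 21.00%


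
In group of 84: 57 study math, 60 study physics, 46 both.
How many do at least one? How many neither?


|A∪B| = 57+60-46 = 71
Neither = 84-71 = 13

At least one: 71; Neither: 13


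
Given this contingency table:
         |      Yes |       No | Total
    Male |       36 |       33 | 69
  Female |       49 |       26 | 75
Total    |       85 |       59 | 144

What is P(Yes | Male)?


P(Yes | Male) = 36/(36+33) = 36/69 = 12/23

P(Yes|Male) = 12/23 ≈ 52.17%


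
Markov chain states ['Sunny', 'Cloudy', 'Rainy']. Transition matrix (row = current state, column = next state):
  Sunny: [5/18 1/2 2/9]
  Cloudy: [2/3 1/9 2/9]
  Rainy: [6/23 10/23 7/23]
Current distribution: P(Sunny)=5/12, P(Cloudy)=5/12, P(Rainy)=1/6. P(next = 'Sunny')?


P(next=Sunny) = Σᵢ P(now=i)×P(i→Sunny)
= 5/12×5/18 + 5/12×2/3 + 1/6×6/23
= 25/216 + 5/18 + 1/23 = 2171/4968

P = 2171/4968 ≈ 0.4370


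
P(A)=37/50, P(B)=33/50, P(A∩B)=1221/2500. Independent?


P(A)×P(B) = 1221/2500
P(A∩B) = 1221/2500
Equal ✓ → Independent

Yes, independent


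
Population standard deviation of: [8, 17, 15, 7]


Mean = 47/4
  (8-47/4)²=225/16
  (17-47/4)²=441/16
  (15-47/4)²=169/16
  (7-47/4)²=361/16
Σ(x-μ)² = 299/4
σ² = (299/4)/4 = 299/16

σ = √(299/16) ≈ 4.3229


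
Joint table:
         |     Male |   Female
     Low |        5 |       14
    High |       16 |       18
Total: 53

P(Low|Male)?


P(Low|Male) = 5/(5+16) = 5/21

P = 5/21 ≈ 23.81%


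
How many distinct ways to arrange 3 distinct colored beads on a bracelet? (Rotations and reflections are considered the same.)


Free circular arrangements: rotations and reflections both identified.
(n-1)!/2 = 2!/2 = 2/2 = 1

1


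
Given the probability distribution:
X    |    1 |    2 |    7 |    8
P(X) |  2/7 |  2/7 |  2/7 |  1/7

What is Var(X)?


E[X] = 4
E[X²] = 172/7
Var(X) = E[X²] - (E[X])² = 172/7 - 16 = 60/7

Var(X) = 60/7 ≈ 8.5714


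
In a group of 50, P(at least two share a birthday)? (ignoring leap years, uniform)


P(all different) = Π(365-i)/365 for i=0..49
= 0.029626
P(match) = 1 - 0.029626 = 0.970374

P ≈ 0.9704 ≈ 97.04%


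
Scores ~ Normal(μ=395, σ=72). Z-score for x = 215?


z = (x - μ)/σ = (215 - 395)/72 = -2.5

z = -2.5


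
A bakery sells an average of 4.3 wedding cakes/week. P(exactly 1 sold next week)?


Poisson(λ=4.3): P(X=1) = e^(-λ)×λ^k/k!
= e^(-4.3) × 4.3^1 / 1!
≈ 0.01356855901 × 4.3 / 1 ≈ 0.058345

P(X=1) ≈ 0.058345 ≈ 5.83%


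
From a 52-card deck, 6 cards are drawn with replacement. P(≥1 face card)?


P(not a face card) = 40/52 = 10/13
P(none in 6 draws) = (10/13)^6 = 1000000/4826809
P(≥1 face card) = 1 - 1000000/4826809 = 3826809/4826809

P = 3826809/4826809 ≈ 79.28%


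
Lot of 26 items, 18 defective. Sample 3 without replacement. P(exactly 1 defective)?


Hypergeometric: C(18,1)×C(8,2)/C(26,3)
= 18×28/2600 = 63/325

P(X=1) = 63/325 ≈ 19.38%


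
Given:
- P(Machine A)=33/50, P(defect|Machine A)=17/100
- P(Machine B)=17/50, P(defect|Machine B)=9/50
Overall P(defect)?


P(B) = Σ P(B|Aᵢ)×P(Aᵢ)
  17/100×33/50 = 561/5000
  9/50×17/50 = 153/2500
Sum = 867/5000

P(defect) = 867/5000 ≈ 17.34%


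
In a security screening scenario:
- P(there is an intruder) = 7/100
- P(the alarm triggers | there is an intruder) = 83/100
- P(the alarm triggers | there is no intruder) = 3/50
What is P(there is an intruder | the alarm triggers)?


Using Bayes' theorem:
P(A|B) = P(B|A)·P(A) / P(B)

P(the alarm triggers) = 83/100 × 7/100 + 3/50 × 93/100
= 581/10000 + 279/5000 = 1139/10000

P(there is an intruder|the alarm triggers) = (581/10000) / (1139/10000) = 581/1139

P(there is an intruder|the alarm triggers) = 581/1139 ≈ 51.01%


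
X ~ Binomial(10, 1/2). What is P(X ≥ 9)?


P(X ≥ 9) = Σ P(X=i) for i=9..10
P(X=9) = 5/512
P(X=10) = 1/1024
Sum = 11/1024

P(X ≥ 9) = 11/1024 ≈ 1.07%


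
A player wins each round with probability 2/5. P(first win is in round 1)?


Geometric: P(X=1) = (1-p)^(k-1)×p = (3/5)^0×2/5 = 2/5

P(X=1) = 2/5 ≈ 40.00%


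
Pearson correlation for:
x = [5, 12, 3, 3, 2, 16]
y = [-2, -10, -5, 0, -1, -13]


n=6, Σx=41, Σy=-31, Σxy=-355, Σx²=447, Σy²=299
r = (6×(-355) - 41×(-31))/√((6×447 - 41²)(6×299 - (-31)²))
= -859/√(1001×833) = -859/√833833 ≈ -859/913.1446 ≈ -0.9407

r ≈ -0.9407


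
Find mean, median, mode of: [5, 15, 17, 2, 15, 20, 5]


Sorted: [2, 5, 5, 15, 15, 17, 20]
Mean = 79/7
Median = 15
Freq: {5: 2, 15: 2, 17: 1, 2: 1, 20: 1}
Mode: [5, 15]

Mean=79/7, Median=15, Mode=[5, 15]


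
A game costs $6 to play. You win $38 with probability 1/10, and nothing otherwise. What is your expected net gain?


E[gain] = (38-6)×1/10 + (-6)×9/10
= 16/5 - 27/5 = -11/5

Expected net gain = $-11/5 ≈ $-2.20


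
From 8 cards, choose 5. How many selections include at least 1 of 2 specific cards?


Complement: C(8,5) - C(6,5) = 56 - 6 = 50

50


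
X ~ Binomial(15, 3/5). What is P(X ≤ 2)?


P(X ≤ 2) = Σ P(X=i) for i=0..2
P(X=0) = 32768/30517578125
P(X=1) = 147456/6103515625
P(X=2) = 1548288/6103515625
Sum = 8511488/30517578125

P(X ≤ 2) = 8511488/30517578125 ≈ 0.03%


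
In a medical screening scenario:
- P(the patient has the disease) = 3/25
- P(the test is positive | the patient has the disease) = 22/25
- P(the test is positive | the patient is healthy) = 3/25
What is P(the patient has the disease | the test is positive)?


Using Bayes' theorem:
P(A|B) = P(B|A)·P(A) / P(B)

P(the test is positive) = 22/25 × 3/25 + 3/25 × 22/25
= 66/625 + 66/625 = 132/625

P(the patient has the disease|the test is positive) = (66/625) / (132/625) = 1/2

P(the patient has the disease|the test is positive) = 1/2 ≈ 50.00%


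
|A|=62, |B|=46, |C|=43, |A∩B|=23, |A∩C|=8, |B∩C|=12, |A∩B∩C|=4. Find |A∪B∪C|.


|A∪B∪C| = 62+46+43-23-8-12+4 = 112

|A∪B∪C| = 112


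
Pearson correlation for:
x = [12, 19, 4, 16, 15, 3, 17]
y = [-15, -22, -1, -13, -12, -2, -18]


n=7, Σx=86, Σy=-83, Σxy=-1302, Σx²=1300, Σy²=1351
r = (7×(-1302) - 86×(-83))/√((7×1300 - 86²)(7×1351 - (-83)²))
= -1976/√(1704×2568) = -1976/√4375872 ≈ -1976/2091.8585 ≈ -0.9446

r ≈ -0.9446


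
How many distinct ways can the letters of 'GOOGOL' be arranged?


Letters: 6, freq: {'G': 2, 'O': 3, 'L': 1}
6!/(2!×3!×1!) = 720/12 = 60

60


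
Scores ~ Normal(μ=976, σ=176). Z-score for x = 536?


z = (x - μ)/σ = (536 - 976)/176 = -2.5

z = -2.5


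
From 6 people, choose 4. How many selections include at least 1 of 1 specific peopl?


Complement: C(6,4) - C(5,4) = 15 - 5 = 10

10


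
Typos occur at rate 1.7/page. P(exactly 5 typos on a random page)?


Poisson(λ=1.7): P(X=5) = e^(-λ)×λ^k/k!
= e^(-1.7) × 1.7^5 / 5!
≈ 0.1826835241 × 14.19857 / 120 ≈ 0.021615

P(X=5) ≈ 0.021615 ≈ 2.16%


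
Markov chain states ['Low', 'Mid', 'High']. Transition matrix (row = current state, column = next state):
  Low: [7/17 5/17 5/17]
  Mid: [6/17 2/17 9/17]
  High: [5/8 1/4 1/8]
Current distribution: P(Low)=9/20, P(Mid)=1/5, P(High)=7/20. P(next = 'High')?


P(next=High) = Σᵢ P(now=i)×P(i→High)
= 9/20×5/17 + 1/5×9/17 + 7/20×1/8
= 9/68 + 9/85 + 7/160 = 767/2720

P = 767/2720 ≈ 0.2820


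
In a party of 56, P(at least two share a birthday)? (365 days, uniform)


P(all different) = Π(365-i)/365 for i=0..55
= 0.011668
P(match) = 1 - 0.011668 = 0.988332

P ≈ 0.9883 ≈ 98.83%


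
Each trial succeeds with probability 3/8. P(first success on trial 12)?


Geometric: P(X=12) = (1-p)^(k-1)×p = (5/8)^11×3/8 = 146484375/68719476736

P(X=12) = 146484375/68719476736 ≈ 0.21%


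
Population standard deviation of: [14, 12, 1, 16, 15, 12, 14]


Mean = 84/7 = 12
  (14-12)²=4
  (12-12)²=0
  (1-12)²=121
  (16-12)²=16
  (15-12)²=9
  (12-12)²=0
  (14-12)²=4
Σ(x-μ)² = 154
σ² = 154/7 = 22

σ = √(22) ≈ 4.6904


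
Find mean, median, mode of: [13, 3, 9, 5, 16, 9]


Sorted: [3, 5, 9, 9, 13, 16]
Mean = 55/6
Median = 9
Freq: {13: 1, 3: 1, 9: 2, 5: 1, 16: 1}
Mode: [9]

Mean=55/6, Median=9, Mode=9


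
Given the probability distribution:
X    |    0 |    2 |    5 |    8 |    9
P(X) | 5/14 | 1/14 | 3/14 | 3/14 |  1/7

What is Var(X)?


E[X] = 59/14
E[X²] = 433/14
Var(X) = E[X²] - (E[X])² = 433/14 - 3481/196 = 2581/196

Var(X) = 2581/196 ≈ 13.1684


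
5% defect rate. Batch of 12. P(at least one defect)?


P(all good) = (19/20)^12 = 2213314919066161/4096000000000000
P(≥1 defect) = 1882685080933839/4096000000000000

P = 1882685080933839/4096000000000000 ≈ 45.96%


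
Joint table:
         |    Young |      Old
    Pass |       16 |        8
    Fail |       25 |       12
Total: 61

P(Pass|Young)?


P(Pass|Young) = 16/(16+25) = 16/41

P = 16/41 ≈ 39.02%


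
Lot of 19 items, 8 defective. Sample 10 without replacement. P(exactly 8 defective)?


Hypergeometric: C(8,8)×C(11,2)/C(19,10)
= 1×55/92378 = 5/8398

P(X=8) = 5/8398 ≈ 0.06%


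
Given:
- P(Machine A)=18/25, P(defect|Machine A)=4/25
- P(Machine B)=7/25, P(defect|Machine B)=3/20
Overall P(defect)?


P(B) = Σ P(B|Aᵢ)×P(Aᵢ)
  4/25×18/25 = 72/625
  3/20×7/25 = 21/500
Sum = 393/2500

P(defect) = 393/2500 ≈ 15.72%


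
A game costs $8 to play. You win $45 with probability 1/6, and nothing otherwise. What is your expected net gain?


E[gain] = (45-8)×1/6 + (-8)×5/6
= 37/6 - 20/3 = -1/2

Expected net gain = $-1/2 ≈ $-0.50


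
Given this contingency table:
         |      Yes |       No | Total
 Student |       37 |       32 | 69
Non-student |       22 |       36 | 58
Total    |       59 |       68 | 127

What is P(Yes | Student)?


P(Yes | Student) = 37/(37+32) = 37/69

P(Yes|Student) = 37/69 ≈ 53.62%


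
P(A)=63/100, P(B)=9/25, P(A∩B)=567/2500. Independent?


P(A)×P(B) = 567/2500
P(A∩B) = 567/2500
Equal ✓ → Independent

Yes, independent


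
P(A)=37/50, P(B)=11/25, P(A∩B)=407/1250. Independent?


P(A)×P(B) = 407/1250
P(A∩B) = 407/1250
Equal ✓ → Independent

Yes, independent


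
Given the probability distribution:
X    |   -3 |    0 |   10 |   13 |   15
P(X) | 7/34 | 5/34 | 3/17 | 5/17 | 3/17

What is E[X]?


E[X] = Σ x·P(X=x)
= (-3)×(7/34) + (0)×(5/34) + (10)×(3/17) + (13)×(5/17) + (15)×(3/17)
= 259/34

E[X] = 259/34


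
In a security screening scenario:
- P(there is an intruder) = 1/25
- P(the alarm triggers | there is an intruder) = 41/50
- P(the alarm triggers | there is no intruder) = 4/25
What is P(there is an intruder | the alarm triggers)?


Using Bayes' theorem:
P(A|B) = P(B|A)·P(A) / P(B)

P(the alarm triggers) = 41/50 × 1/25 + 4/25 × 24/25
= 41/1250 + 96/625 = 233/1250

P(there is an intruder|the alarm triggers) = (41/1250) / (233/1250) = 41/233

P(there is an intruder|the alarm triggers) = 41/233 ≈ 17.60%


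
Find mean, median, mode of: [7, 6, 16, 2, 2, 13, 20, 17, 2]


Sorted: [2, 2, 2, 6, 7, 13, 16, 17, 20]
Mean = 85/9
Median = 7
Freq: {7: 1, 6: 1, 16: 1, 2: 3, 13: 1, 20: 1, 17: 1}
Mode: [2]

Mean=85/9, Median=7, Mode=2


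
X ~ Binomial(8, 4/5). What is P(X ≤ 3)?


P(X ≤ 3) = Σ P(X=i) for i=0..3
P(X=0) = 1/390625
P(X=1) = 32/390625
P(X=2) = 448/390625
P(X=3) = 3584/390625
Sum = 813/78125

P(X ≤ 3) = 813/78125 ≈ 1.04%


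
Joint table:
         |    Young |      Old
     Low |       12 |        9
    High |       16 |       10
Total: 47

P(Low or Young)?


P(Low∨Young) = P(Low) + P(Young) - P(Low∧Young)
= (21 + 28 - 12)/47 = 37/47

P = 37/47 ≈ 78.72%


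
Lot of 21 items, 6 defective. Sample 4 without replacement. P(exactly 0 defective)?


Hypergeometric: C(6,0)×C(15,4)/C(21,4)
= 1×1365/5985 = 13/57

P(X=0) = 13/57 ≈ 22.81%


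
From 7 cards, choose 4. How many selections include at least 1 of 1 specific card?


Complement: C(7,4) - C(6,4) = 35 - 15 = 20

20


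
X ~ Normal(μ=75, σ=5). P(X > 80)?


z = (80-75)/5 = 1.0
P(X > 80) = 1 - P(Z ≤ 1.0) = 1 - 0.8413 = 0.1587

P(X > 80) ≈ 0.1587


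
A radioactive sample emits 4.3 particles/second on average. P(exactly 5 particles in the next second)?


Poisson(λ=4.3): P(X=5) = e^(-λ)×λ^k/k!
= e^(-4.3) × 4.3^5 / 5!
≈ 0.01356855901 × 1470.08443 / 120 ≈ 0.166224

P(X=5) ≈ 0.166224 ≈ 16.62%


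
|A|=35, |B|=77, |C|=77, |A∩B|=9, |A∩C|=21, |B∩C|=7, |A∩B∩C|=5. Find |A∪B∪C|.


|A∪B∪C| = 35+77+77-9-21-7+5 = 157

|A∪B∪C| = 157


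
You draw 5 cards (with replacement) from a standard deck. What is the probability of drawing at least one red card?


P(not a red card) = 26/52 = 1/2
P(none in 5 draws) = (1/2)^5 = 1/32
P(≥1 red card) = 1 - 1/32 = 31/32

P = 31/32 ≈ 96.88%


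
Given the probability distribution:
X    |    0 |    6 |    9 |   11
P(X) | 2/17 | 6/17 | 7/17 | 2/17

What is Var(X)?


E[X] = 121/17
E[X²] = 1025/17
Var(X) = E[X²] - (E[X])² = 1025/17 - 14641/289 = 2784/289

Var(X) = 2784/289 ≈ 9.6332


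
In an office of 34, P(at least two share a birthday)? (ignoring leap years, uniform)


P(all different) = Π(365-i)/365 for i=0..33
= 0.204683
P(match) = 1 - 0.204683 = 0.795317

P ≈ 0.7953 ≈ 79.53%


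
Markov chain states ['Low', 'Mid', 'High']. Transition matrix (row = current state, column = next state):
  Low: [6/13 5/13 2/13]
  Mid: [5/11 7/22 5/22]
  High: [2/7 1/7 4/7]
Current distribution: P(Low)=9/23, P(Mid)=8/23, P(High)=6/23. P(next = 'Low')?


P(next=Low) = Σᵢ P(now=i)×P(i→Low)
= 9/23×6/13 + 8/23×5/11 + 6/23×2/7
= 54/299 + 40/253 + 12/161 = 9514/23023

P = 9514/23023 ≈ 0.4132


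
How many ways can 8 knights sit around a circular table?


Circular arrangements of 8 distinct objects: fix one position to break rotational symmetry.
(n-1)! = 7! = 5040

5040


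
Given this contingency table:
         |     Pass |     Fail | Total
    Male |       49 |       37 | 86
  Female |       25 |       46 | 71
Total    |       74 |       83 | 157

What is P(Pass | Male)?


P(Pass | Male) = 49/(49+37) = 49/86

P(Pass|Male) = 49/86 ≈ 56.98%


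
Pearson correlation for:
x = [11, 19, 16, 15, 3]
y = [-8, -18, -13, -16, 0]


n=5, Σx=64, Σy=-55, Σxy=-878, Σx²=972, Σy²=813
r = (5×(-878) - 64×(-55))/√((5×972 - 64²)(5×813 - (-55)²))
= -870/√(764×1040) = -870/√794560 ≈ -870/891.3810 ≈ -0.9760

r ≈ -0.9760


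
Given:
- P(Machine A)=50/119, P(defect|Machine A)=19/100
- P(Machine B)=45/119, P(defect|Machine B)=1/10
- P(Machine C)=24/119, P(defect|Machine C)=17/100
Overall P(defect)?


P(B) = Σ P(B|Aᵢ)×P(Aᵢ)
  19/100×50/119 = 19/238
  1/10×45/119 = 9/238
  17/100×24/119 = 6/175
Sum = 452/2975

P(defect) = 452/2975 ≈ 15.19%


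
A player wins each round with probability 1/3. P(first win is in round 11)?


Geometric: P(X=11) = (1-p)^(k-1)×p = (2/3)^10×1/3 = 1024/177147

P(X=11) = 1024/177147 ≈ 0.58%


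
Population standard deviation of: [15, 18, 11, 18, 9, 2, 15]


Mean = 88/7
  (15-88/7)²=289/49
  (18-88/7)²=1444/49
  (11-88/7)²=121/49
  (18-88/7)²=1444/49
  (9-88/7)²=625/49
  (2-88/7)²=5476/49
  (15-88/7)²=289/49
Σ(x-μ)² = 1384/7
σ² = (1384/7)/7 = 1384/49

σ = √(1384/49) ≈ 5.3146


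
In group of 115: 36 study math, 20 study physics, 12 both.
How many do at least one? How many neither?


|A∪B| = 36+20-12 = 44
Neither = 115-44 = 71

At least one: 44; Neither: 71


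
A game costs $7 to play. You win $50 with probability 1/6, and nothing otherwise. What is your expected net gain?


E[gain] = (50-7)×1/6 + (-7)×5/6
= 43/6 - 35/6 = 4/3

Expected net gain = $4/3 ≈ $1.33


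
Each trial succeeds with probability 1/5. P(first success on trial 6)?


Geometric: P(X=6) = (1-p)^(k-1)×p = (4/5)^5×1/5 = 1024/15625

P(X=6) = 1024/15625 ≈ 6.55%


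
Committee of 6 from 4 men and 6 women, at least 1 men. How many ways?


Count by #men:
  1M,5W: C(4,1)×C(6,5)=24
  2M,4W: C(4,2)×C(6,4)=90
  3M,3W: C(4,3)×C(6,3)=80
  4M,2W: C(4,4)×C(6,2)=15
Total = 209

209


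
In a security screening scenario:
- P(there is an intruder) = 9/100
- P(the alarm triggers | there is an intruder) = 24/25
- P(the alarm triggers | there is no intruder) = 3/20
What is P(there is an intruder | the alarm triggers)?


Using Bayes' theorem:
P(A|B) = P(B|A)·P(A) / P(B)

P(the alarm triggers) = 24/25 × 9/100 + 3/20 × 91/100
= 54/625 + 273/2000 = 2229/10000

P(there is an intruder|the alarm triggers) = (54/625) / (2229/10000) = 288/743

P(there is an intruder|the alarm triggers) = 288/743 ≈ 38.76%


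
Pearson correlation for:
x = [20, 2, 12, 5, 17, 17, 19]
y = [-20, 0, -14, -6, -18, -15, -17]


n=7, Σx=92, Σy=-90, Σxy=-1482, Σx²=1512, Σy²=1470
r = (7×(-1482) - 92×(-90))/√((7×1512 - 92²)(7×1470 - (-90)²))
= -2094/√(2120×2190) = -2094/√4642800 ≈ -2094/2154.7158 ≈ -0.9718

r ≈ -0.9718


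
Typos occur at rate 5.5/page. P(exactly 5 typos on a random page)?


Poisson(λ=5.5): P(X=5) = e^(-λ)×λ^k/k!
= e^(-5.5) × 5.5^5 / 5!
≈ 0.004086771438 × 5032.84375 / 120 ≈ 0.171401

P(X=5) ≈ 0.171401 ≈ 17.14%


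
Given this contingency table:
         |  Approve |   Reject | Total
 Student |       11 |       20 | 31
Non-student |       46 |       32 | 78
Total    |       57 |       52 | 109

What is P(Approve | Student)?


P(Approve | Student) = 11/(11+20) = 11/31

P(Approve|Student) = 11/31 ≈ 35.48%


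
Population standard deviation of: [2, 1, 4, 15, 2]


Mean = 24/5
  (2-24/5)²=196/25
  (1-24/5)²=361/25
  (4-24/5)²=16/25
  (15-24/5)²=2601/25
  (2-24/5)²=196/25
Σ(x-μ)² = 674/5
σ² = (674/5)/5 = 674/25

σ = √(674/25) ≈ 5.1923


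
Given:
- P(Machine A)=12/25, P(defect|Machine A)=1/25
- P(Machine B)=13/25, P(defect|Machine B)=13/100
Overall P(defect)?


P(B) = Σ P(B|Aᵢ)×P(Aᵢ)
  1/25×12/25 = 12/625
  13/100×13/25 = 169/2500
Sum = 217/2500

P(defect) = 217/2500 ≈ 8.68%


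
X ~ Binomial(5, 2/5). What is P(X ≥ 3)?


P(X ≥ 3) = Σ P(X=i) for i=3..5
P(X=3) = 144/625
P(X=4) = 48/625
P(X=5) = 32/3125
Sum = 992/3125

P(X ≥ 3) = 992/3125 ≈ 31.74%


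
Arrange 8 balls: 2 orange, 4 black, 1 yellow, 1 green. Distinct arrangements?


8!/(2!×4!×1!×1!) = 840

840


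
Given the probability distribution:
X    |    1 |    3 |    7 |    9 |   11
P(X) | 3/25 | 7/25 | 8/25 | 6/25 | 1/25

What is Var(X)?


E[X] = 29/5
E[X²] = 213/5
Var(X) = E[X²] - (E[X])² = 213/5 - 841/25 = 224/25

Var(X) = 224/25 ≈ 8.9600


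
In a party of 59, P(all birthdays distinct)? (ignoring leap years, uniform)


P(all different) = Π(365-i)/365 for i=0..58
= (365/365)×(364/365)×...×(307/365)
= 0.007011

P ≈ 0.0070 ≈ 0.70%


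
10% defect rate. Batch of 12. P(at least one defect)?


P(all good) = (9/10)^12 = 282429536481/1000000000000
P(≥1 defect) = 717570463519/1000000000000

P = 717570463519/1000000000000 ≈ 71.76%


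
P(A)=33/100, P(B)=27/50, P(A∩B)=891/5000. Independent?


P(A)×P(B) = 891/5000
P(A∩B) = 891/5000
Equal ✓ → Independent

Yes, independent


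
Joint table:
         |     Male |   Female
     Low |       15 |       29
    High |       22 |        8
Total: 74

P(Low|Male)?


P(Low|Male) = 15/(15+22) = 15/37

P = 15/37 ≈ 40.54%


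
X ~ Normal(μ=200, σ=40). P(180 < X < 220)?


z₁=(180-200)/40=-0.5, z₂=(220-200)/40=0.5
P = Φ(0.5) - Φ(-0.5) = 0.691462 - 0.308538 = 0.382924 ≈ 0.3829

P(180 < X < 220) ≈ 0.3829


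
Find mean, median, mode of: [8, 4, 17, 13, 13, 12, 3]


Sorted: [3, 4, 8, 12, 13, 13, 17]
Mean = 70/7 = 10
Median = 12
Freq: {8: 1, 4: 1, 17: 1, 13: 2, 12: 1, 3: 1}
Mode: [13]

Mean=10, Median=12, Mode=13


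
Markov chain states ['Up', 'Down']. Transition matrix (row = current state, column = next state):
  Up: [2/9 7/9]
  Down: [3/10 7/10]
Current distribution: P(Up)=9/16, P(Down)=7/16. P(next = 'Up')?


P(next=Up) = Σᵢ P(now=i)×P(i→Up)
= 9/16×2/9 + 7/16×3/10
= 1/8 + 21/160 = 41/160

P = 41/160 ≈ 0.2562


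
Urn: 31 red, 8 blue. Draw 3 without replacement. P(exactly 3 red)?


Hypergeometric: C(31,3)×C(8,0)/C(39,3)
= 4495×1/9139 = 4495/9139

P(X=3) = 4495/9139 ≈ 49.18%


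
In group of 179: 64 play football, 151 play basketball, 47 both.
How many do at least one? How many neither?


|A∪B| = 64+151-47 = 168
Neither = 179-168 = 11

At least one: 168; Neither: 11


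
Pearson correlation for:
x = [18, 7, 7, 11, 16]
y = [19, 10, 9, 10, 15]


n=5, Σx=59, Σy=63, Σxy=825, Σx²=799, Σy²=867
r = (5×825 - 59×63)/√((5×799 - 59²)(5×867 - 63²))
= 408/√(514×366) = 408/√188124 ≈ 408/433.7326 ≈ 0.9407

r ≈ 0.9407


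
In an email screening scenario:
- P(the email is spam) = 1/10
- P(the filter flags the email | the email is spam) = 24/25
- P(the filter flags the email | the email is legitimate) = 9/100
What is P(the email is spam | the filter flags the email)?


Using Bayes' theorem:
P(A|B) = P(B|A)·P(A) / P(B)

P(the filter flags the email) = 24/25 × 1/10 + 9/100 × 9/10
= 12/125 + 81/1000 = 177/1000

P(the email is spam|the filter flags the email) = (12/125) / (177/1000) = 32/59

P(the email is spam|the filter flags the email) = 32/59 ≈ 54.24%
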